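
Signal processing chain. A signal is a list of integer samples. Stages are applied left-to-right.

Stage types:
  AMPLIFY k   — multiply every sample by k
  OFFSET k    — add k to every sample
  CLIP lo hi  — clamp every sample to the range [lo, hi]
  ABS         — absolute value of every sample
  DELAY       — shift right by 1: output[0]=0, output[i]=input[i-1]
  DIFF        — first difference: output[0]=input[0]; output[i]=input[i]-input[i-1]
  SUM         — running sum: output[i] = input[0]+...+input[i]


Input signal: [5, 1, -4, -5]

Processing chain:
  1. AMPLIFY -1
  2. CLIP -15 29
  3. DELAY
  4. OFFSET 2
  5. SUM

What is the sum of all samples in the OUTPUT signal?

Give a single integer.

Answer: 7

Derivation:
Input: [5, 1, -4, -5]
Stage 1 (AMPLIFY -1): 5*-1=-5, 1*-1=-1, -4*-1=4, -5*-1=5 -> [-5, -1, 4, 5]
Stage 2 (CLIP -15 29): clip(-5,-15,29)=-5, clip(-1,-15,29)=-1, clip(4,-15,29)=4, clip(5,-15,29)=5 -> [-5, -1, 4, 5]
Stage 3 (DELAY): [0, -5, -1, 4] = [0, -5, -1, 4] -> [0, -5, -1, 4]
Stage 4 (OFFSET 2): 0+2=2, -5+2=-3, -1+2=1, 4+2=6 -> [2, -3, 1, 6]
Stage 5 (SUM): sum[0..0]=2, sum[0..1]=-1, sum[0..2]=0, sum[0..3]=6 -> [2, -1, 0, 6]
Output sum: 7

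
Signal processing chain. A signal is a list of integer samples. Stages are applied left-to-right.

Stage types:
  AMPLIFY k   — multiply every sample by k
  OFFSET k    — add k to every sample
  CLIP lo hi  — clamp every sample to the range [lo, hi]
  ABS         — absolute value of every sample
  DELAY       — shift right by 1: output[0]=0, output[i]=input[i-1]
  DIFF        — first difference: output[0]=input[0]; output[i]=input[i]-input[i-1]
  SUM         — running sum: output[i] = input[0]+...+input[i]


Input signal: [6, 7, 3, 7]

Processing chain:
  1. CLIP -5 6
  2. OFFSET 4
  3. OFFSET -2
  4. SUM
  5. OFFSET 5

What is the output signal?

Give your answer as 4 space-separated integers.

Input: [6, 7, 3, 7]
Stage 1 (CLIP -5 6): clip(6,-5,6)=6, clip(7,-5,6)=6, clip(3,-5,6)=3, clip(7,-5,6)=6 -> [6, 6, 3, 6]
Stage 2 (OFFSET 4): 6+4=10, 6+4=10, 3+4=7, 6+4=10 -> [10, 10, 7, 10]
Stage 3 (OFFSET -2): 10+-2=8, 10+-2=8, 7+-2=5, 10+-2=8 -> [8, 8, 5, 8]
Stage 4 (SUM): sum[0..0]=8, sum[0..1]=16, sum[0..2]=21, sum[0..3]=29 -> [8, 16, 21, 29]
Stage 5 (OFFSET 5): 8+5=13, 16+5=21, 21+5=26, 29+5=34 -> [13, 21, 26, 34]

Answer: 13 21 26 34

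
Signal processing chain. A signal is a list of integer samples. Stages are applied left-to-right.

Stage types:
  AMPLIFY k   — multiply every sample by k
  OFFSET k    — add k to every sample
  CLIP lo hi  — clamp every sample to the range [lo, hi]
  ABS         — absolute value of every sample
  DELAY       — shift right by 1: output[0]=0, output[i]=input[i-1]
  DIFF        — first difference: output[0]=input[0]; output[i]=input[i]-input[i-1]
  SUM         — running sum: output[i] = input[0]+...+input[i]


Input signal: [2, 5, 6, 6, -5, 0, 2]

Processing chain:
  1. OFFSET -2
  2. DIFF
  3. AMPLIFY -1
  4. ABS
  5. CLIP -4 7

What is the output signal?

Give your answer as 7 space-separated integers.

Answer: 0 3 1 0 7 5 2

Derivation:
Input: [2, 5, 6, 6, -5, 0, 2]
Stage 1 (OFFSET -2): 2+-2=0, 5+-2=3, 6+-2=4, 6+-2=4, -5+-2=-7, 0+-2=-2, 2+-2=0 -> [0, 3, 4, 4, -7, -2, 0]
Stage 2 (DIFF): s[0]=0, 3-0=3, 4-3=1, 4-4=0, -7-4=-11, -2--7=5, 0--2=2 -> [0, 3, 1, 0, -11, 5, 2]
Stage 3 (AMPLIFY -1): 0*-1=0, 3*-1=-3, 1*-1=-1, 0*-1=0, -11*-1=11, 5*-1=-5, 2*-1=-2 -> [0, -3, -1, 0, 11, -5, -2]
Stage 4 (ABS): |0|=0, |-3|=3, |-1|=1, |0|=0, |11|=11, |-5|=5, |-2|=2 -> [0, 3, 1, 0, 11, 5, 2]
Stage 5 (CLIP -4 7): clip(0,-4,7)=0, clip(3,-4,7)=3, clip(1,-4,7)=1, clip(0,-4,7)=0, clip(11,-4,7)=7, clip(5,-4,7)=5, clip(2,-4,7)=2 -> [0, 3, 1, 0, 7, 5, 2]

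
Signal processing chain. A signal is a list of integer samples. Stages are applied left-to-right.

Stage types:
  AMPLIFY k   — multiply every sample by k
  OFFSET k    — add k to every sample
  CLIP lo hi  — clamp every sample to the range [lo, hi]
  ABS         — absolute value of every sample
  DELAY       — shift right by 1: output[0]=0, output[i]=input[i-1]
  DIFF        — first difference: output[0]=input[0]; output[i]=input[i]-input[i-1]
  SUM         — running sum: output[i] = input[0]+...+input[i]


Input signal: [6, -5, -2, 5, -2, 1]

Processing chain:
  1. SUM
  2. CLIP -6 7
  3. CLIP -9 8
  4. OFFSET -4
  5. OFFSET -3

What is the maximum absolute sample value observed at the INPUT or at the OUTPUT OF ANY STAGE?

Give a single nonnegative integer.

Input: [6, -5, -2, 5, -2, 1] (max |s|=6)
Stage 1 (SUM): sum[0..0]=6, sum[0..1]=1, sum[0..2]=-1, sum[0..3]=4, sum[0..4]=2, sum[0..5]=3 -> [6, 1, -1, 4, 2, 3] (max |s|=6)
Stage 2 (CLIP -6 7): clip(6,-6,7)=6, clip(1,-6,7)=1, clip(-1,-6,7)=-1, clip(4,-6,7)=4, clip(2,-6,7)=2, clip(3,-6,7)=3 -> [6, 1, -1, 4, 2, 3] (max |s|=6)
Stage 3 (CLIP -9 8): clip(6,-9,8)=6, clip(1,-9,8)=1, clip(-1,-9,8)=-1, clip(4,-9,8)=4, clip(2,-9,8)=2, clip(3,-9,8)=3 -> [6, 1, -1, 4, 2, 3] (max |s|=6)
Stage 4 (OFFSET -4): 6+-4=2, 1+-4=-3, -1+-4=-5, 4+-4=0, 2+-4=-2, 3+-4=-1 -> [2, -3, -5, 0, -2, -1] (max |s|=5)
Stage 5 (OFFSET -3): 2+-3=-1, -3+-3=-6, -5+-3=-8, 0+-3=-3, -2+-3=-5, -1+-3=-4 -> [-1, -6, -8, -3, -5, -4] (max |s|=8)
Overall max amplitude: 8

Answer: 8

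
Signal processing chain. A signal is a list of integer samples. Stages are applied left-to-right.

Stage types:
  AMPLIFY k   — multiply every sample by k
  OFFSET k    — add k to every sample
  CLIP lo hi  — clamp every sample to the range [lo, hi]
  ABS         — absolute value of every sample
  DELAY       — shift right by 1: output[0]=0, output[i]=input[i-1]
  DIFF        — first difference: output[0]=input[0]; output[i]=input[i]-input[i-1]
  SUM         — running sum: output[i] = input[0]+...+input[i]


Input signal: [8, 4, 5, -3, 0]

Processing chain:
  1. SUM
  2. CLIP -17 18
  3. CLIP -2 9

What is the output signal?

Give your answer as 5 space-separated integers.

Answer: 8 9 9 9 9

Derivation:
Input: [8, 4, 5, -3, 0]
Stage 1 (SUM): sum[0..0]=8, sum[0..1]=12, sum[0..2]=17, sum[0..3]=14, sum[0..4]=14 -> [8, 12, 17, 14, 14]
Stage 2 (CLIP -17 18): clip(8,-17,18)=8, clip(12,-17,18)=12, clip(17,-17,18)=17, clip(14,-17,18)=14, clip(14,-17,18)=14 -> [8, 12, 17, 14, 14]
Stage 3 (CLIP -2 9): clip(8,-2,9)=8, clip(12,-2,9)=9, clip(17,-2,9)=9, clip(14,-2,9)=9, clip(14,-2,9)=9 -> [8, 9, 9, 9, 9]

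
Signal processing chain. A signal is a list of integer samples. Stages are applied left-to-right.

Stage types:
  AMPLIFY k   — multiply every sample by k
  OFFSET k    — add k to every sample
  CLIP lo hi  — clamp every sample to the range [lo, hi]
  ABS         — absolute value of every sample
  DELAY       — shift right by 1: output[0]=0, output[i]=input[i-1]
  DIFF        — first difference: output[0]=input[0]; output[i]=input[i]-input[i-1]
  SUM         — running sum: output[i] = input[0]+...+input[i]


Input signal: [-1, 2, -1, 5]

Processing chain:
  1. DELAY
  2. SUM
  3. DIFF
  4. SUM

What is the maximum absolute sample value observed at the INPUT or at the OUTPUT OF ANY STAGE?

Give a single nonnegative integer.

Input: [-1, 2, -1, 5] (max |s|=5)
Stage 1 (DELAY): [0, -1, 2, -1] = [0, -1, 2, -1] -> [0, -1, 2, -1] (max |s|=2)
Stage 2 (SUM): sum[0..0]=0, sum[0..1]=-1, sum[0..2]=1, sum[0..3]=0 -> [0, -1, 1, 0] (max |s|=1)
Stage 3 (DIFF): s[0]=0, -1-0=-1, 1--1=2, 0-1=-1 -> [0, -1, 2, -1] (max |s|=2)
Stage 4 (SUM): sum[0..0]=0, sum[0..1]=-1, sum[0..2]=1, sum[0..3]=0 -> [0, -1, 1, 0] (max |s|=1)
Overall max amplitude: 5

Answer: 5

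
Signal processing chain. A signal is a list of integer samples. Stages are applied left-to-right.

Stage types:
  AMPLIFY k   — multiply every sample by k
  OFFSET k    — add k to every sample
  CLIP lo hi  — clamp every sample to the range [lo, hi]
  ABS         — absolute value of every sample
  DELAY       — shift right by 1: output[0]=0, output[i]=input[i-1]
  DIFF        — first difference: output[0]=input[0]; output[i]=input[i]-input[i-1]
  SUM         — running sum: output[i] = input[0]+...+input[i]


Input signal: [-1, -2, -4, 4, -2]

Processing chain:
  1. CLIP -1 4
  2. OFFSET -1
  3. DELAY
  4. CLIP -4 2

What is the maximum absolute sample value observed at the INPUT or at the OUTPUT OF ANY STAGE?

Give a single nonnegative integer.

Input: [-1, -2, -4, 4, -2] (max |s|=4)
Stage 1 (CLIP -1 4): clip(-1,-1,4)=-1, clip(-2,-1,4)=-1, clip(-4,-1,4)=-1, clip(4,-1,4)=4, clip(-2,-1,4)=-1 -> [-1, -1, -1, 4, -1] (max |s|=4)
Stage 2 (OFFSET -1): -1+-1=-2, -1+-1=-2, -1+-1=-2, 4+-1=3, -1+-1=-2 -> [-2, -2, -2, 3, -2] (max |s|=3)
Stage 3 (DELAY): [0, -2, -2, -2, 3] = [0, -2, -2, -2, 3] -> [0, -2, -2, -2, 3] (max |s|=3)
Stage 4 (CLIP -4 2): clip(0,-4,2)=0, clip(-2,-4,2)=-2, clip(-2,-4,2)=-2, clip(-2,-4,2)=-2, clip(3,-4,2)=2 -> [0, -2, -2, -2, 2] (max |s|=2)
Overall max amplitude: 4

Answer: 4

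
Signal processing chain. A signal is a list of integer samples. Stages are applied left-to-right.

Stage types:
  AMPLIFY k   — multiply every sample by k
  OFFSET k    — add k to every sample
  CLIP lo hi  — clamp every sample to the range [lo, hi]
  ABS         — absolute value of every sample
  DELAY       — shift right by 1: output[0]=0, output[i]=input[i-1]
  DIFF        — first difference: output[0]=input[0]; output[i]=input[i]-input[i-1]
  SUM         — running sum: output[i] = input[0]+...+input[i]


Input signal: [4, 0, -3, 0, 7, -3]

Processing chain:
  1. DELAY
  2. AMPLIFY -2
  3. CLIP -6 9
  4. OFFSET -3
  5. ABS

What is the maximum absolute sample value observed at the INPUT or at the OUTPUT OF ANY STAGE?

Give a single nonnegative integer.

Input: [4, 0, -3, 0, 7, -3] (max |s|=7)
Stage 1 (DELAY): [0, 4, 0, -3, 0, 7] = [0, 4, 0, -3, 0, 7] -> [0, 4, 0, -3, 0, 7] (max |s|=7)
Stage 2 (AMPLIFY -2): 0*-2=0, 4*-2=-8, 0*-2=0, -3*-2=6, 0*-2=0, 7*-2=-14 -> [0, -8, 0, 6, 0, -14] (max |s|=14)
Stage 3 (CLIP -6 9): clip(0,-6,9)=0, clip(-8,-6,9)=-6, clip(0,-6,9)=0, clip(6,-6,9)=6, clip(0,-6,9)=0, clip(-14,-6,9)=-6 -> [0, -6, 0, 6, 0, -6] (max |s|=6)
Stage 4 (OFFSET -3): 0+-3=-3, -6+-3=-9, 0+-3=-3, 6+-3=3, 0+-3=-3, -6+-3=-9 -> [-3, -9, -3, 3, -3, -9] (max |s|=9)
Stage 5 (ABS): |-3|=3, |-9|=9, |-3|=3, |3|=3, |-3|=3, |-9|=9 -> [3, 9, 3, 3, 3, 9] (max |s|=9)
Overall max amplitude: 14

Answer: 14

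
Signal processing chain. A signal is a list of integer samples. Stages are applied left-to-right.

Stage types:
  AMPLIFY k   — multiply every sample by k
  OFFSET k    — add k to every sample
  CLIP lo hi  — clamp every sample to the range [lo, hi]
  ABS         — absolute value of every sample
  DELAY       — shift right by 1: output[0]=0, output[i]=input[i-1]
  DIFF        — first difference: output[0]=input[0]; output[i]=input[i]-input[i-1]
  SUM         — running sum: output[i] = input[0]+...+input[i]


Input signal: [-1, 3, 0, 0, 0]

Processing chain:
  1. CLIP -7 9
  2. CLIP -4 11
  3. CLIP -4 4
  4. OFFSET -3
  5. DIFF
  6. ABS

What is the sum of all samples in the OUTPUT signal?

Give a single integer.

Input: [-1, 3, 0, 0, 0]
Stage 1 (CLIP -7 9): clip(-1,-7,9)=-1, clip(3,-7,9)=3, clip(0,-7,9)=0, clip(0,-7,9)=0, clip(0,-7,9)=0 -> [-1, 3, 0, 0, 0]
Stage 2 (CLIP -4 11): clip(-1,-4,11)=-1, clip(3,-4,11)=3, clip(0,-4,11)=0, clip(0,-4,11)=0, clip(0,-4,11)=0 -> [-1, 3, 0, 0, 0]
Stage 3 (CLIP -4 4): clip(-1,-4,4)=-1, clip(3,-4,4)=3, clip(0,-4,4)=0, clip(0,-4,4)=0, clip(0,-4,4)=0 -> [-1, 3, 0, 0, 0]
Stage 4 (OFFSET -3): -1+-3=-4, 3+-3=0, 0+-3=-3, 0+-3=-3, 0+-3=-3 -> [-4, 0, -3, -3, -3]
Stage 5 (DIFF): s[0]=-4, 0--4=4, -3-0=-3, -3--3=0, -3--3=0 -> [-4, 4, -3, 0, 0]
Stage 6 (ABS): |-4|=4, |4|=4, |-3|=3, |0|=0, |0|=0 -> [4, 4, 3, 0, 0]
Output sum: 11

Answer: 11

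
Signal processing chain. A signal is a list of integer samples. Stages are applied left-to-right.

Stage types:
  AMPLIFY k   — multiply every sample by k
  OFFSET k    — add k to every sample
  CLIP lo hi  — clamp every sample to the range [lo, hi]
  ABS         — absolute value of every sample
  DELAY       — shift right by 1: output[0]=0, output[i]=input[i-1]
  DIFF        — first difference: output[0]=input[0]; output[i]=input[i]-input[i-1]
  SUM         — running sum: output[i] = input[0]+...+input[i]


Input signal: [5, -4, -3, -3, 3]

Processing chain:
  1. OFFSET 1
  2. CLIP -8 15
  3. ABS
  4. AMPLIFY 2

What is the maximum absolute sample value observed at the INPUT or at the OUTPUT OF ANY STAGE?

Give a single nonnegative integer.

Input: [5, -4, -3, -3, 3] (max |s|=5)
Stage 1 (OFFSET 1): 5+1=6, -4+1=-3, -3+1=-2, -3+1=-2, 3+1=4 -> [6, -3, -2, -2, 4] (max |s|=6)
Stage 2 (CLIP -8 15): clip(6,-8,15)=6, clip(-3,-8,15)=-3, clip(-2,-8,15)=-2, clip(-2,-8,15)=-2, clip(4,-8,15)=4 -> [6, -3, -2, -2, 4] (max |s|=6)
Stage 3 (ABS): |6|=6, |-3|=3, |-2|=2, |-2|=2, |4|=4 -> [6, 3, 2, 2, 4] (max |s|=6)
Stage 4 (AMPLIFY 2): 6*2=12, 3*2=6, 2*2=4, 2*2=4, 4*2=8 -> [12, 6, 4, 4, 8] (max |s|=12)
Overall max amplitude: 12

Answer: 12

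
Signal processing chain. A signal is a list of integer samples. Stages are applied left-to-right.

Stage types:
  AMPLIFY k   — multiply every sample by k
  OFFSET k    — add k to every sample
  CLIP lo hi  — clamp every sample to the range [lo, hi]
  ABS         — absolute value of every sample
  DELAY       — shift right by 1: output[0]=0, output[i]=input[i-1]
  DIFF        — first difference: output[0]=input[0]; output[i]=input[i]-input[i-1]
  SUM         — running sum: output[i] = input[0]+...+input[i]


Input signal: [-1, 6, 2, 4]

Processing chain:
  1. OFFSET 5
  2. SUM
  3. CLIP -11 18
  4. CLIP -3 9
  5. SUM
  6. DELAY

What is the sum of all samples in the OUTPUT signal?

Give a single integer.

Answer: 39

Derivation:
Input: [-1, 6, 2, 4]
Stage 1 (OFFSET 5): -1+5=4, 6+5=11, 2+5=7, 4+5=9 -> [4, 11, 7, 9]
Stage 2 (SUM): sum[0..0]=4, sum[0..1]=15, sum[0..2]=22, sum[0..3]=31 -> [4, 15, 22, 31]
Stage 3 (CLIP -11 18): clip(4,-11,18)=4, clip(15,-11,18)=15, clip(22,-11,18)=18, clip(31,-11,18)=18 -> [4, 15, 18, 18]
Stage 4 (CLIP -3 9): clip(4,-3,9)=4, clip(15,-3,9)=9, clip(18,-3,9)=9, clip(18,-3,9)=9 -> [4, 9, 9, 9]
Stage 5 (SUM): sum[0..0]=4, sum[0..1]=13, sum[0..2]=22, sum[0..3]=31 -> [4, 13, 22, 31]
Stage 6 (DELAY): [0, 4, 13, 22] = [0, 4, 13, 22] -> [0, 4, 13, 22]
Output sum: 39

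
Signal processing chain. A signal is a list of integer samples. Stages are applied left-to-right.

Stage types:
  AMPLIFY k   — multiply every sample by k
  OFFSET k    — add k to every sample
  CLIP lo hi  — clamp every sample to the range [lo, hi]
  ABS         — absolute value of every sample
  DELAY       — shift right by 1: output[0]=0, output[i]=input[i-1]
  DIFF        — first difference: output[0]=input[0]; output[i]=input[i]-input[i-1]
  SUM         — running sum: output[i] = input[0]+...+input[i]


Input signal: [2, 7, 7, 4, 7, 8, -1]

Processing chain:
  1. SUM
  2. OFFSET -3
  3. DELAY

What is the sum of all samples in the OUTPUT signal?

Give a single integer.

Answer: 91

Derivation:
Input: [2, 7, 7, 4, 7, 8, -1]
Stage 1 (SUM): sum[0..0]=2, sum[0..1]=9, sum[0..2]=16, sum[0..3]=20, sum[0..4]=27, sum[0..5]=35, sum[0..6]=34 -> [2, 9, 16, 20, 27, 35, 34]
Stage 2 (OFFSET -3): 2+-3=-1, 9+-3=6, 16+-3=13, 20+-3=17, 27+-3=24, 35+-3=32, 34+-3=31 -> [-1, 6, 13, 17, 24, 32, 31]
Stage 3 (DELAY): [0, -1, 6, 13, 17, 24, 32] = [0, -1, 6, 13, 17, 24, 32] -> [0, -1, 6, 13, 17, 24, 32]
Output sum: 91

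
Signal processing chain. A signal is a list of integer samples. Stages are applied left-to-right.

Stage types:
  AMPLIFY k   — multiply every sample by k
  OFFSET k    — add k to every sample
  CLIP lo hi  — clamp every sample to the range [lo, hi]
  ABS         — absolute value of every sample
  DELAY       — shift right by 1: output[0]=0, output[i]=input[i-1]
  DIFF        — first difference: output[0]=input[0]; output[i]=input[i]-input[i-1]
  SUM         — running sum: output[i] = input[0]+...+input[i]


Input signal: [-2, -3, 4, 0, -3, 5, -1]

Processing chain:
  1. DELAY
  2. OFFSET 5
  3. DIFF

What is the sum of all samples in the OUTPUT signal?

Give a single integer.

Answer: 10

Derivation:
Input: [-2, -3, 4, 0, -3, 5, -1]
Stage 1 (DELAY): [0, -2, -3, 4, 0, -3, 5] = [0, -2, -3, 4, 0, -3, 5] -> [0, -2, -3, 4, 0, -3, 5]
Stage 2 (OFFSET 5): 0+5=5, -2+5=3, -3+5=2, 4+5=9, 0+5=5, -3+5=2, 5+5=10 -> [5, 3, 2, 9, 5, 2, 10]
Stage 3 (DIFF): s[0]=5, 3-5=-2, 2-3=-1, 9-2=7, 5-9=-4, 2-5=-3, 10-2=8 -> [5, -2, -1, 7, -4, -3, 8]
Output sum: 10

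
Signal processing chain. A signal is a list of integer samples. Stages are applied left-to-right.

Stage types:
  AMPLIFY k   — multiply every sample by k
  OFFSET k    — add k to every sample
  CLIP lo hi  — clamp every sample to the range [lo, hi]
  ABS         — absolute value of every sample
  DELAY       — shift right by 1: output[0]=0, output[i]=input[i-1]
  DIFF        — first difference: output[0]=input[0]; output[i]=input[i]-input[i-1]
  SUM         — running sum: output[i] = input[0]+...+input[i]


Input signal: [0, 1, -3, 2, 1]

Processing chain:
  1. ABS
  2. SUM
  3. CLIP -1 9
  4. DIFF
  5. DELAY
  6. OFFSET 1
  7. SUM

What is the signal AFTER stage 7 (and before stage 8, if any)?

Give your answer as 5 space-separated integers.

Input: [0, 1, -3, 2, 1]
Stage 1 (ABS): |0|=0, |1|=1, |-3|=3, |2|=2, |1|=1 -> [0, 1, 3, 2, 1]
Stage 2 (SUM): sum[0..0]=0, sum[0..1]=1, sum[0..2]=4, sum[0..3]=6, sum[0..4]=7 -> [0, 1, 4, 6, 7]
Stage 3 (CLIP -1 9): clip(0,-1,9)=0, clip(1,-1,9)=1, clip(4,-1,9)=4, clip(6,-1,9)=6, clip(7,-1,9)=7 -> [0, 1, 4, 6, 7]
Stage 4 (DIFF): s[0]=0, 1-0=1, 4-1=3, 6-4=2, 7-6=1 -> [0, 1, 3, 2, 1]
Stage 5 (DELAY): [0, 0, 1, 3, 2] = [0, 0, 1, 3, 2] -> [0, 0, 1, 3, 2]
Stage 6 (OFFSET 1): 0+1=1, 0+1=1, 1+1=2, 3+1=4, 2+1=3 -> [1, 1, 2, 4, 3]
Stage 7 (SUM): sum[0..0]=1, sum[0..1]=2, sum[0..2]=4, sum[0..3]=8, sum[0..4]=11 -> [1, 2, 4, 8, 11]

Answer: 1 2 4 8 11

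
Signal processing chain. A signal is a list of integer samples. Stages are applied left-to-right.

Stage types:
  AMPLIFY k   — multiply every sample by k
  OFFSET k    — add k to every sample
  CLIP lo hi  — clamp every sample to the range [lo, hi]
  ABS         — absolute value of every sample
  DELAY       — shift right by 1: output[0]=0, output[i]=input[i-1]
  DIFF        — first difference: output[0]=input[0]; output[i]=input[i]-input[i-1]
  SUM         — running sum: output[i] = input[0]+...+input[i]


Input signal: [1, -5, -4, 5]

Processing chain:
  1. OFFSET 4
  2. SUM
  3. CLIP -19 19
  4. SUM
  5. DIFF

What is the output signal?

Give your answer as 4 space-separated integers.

Input: [1, -5, -4, 5]
Stage 1 (OFFSET 4): 1+4=5, -5+4=-1, -4+4=0, 5+4=9 -> [5, -1, 0, 9]
Stage 2 (SUM): sum[0..0]=5, sum[0..1]=4, sum[0..2]=4, sum[0..3]=13 -> [5, 4, 4, 13]
Stage 3 (CLIP -19 19): clip(5,-19,19)=5, clip(4,-19,19)=4, clip(4,-19,19)=4, clip(13,-19,19)=13 -> [5, 4, 4, 13]
Stage 4 (SUM): sum[0..0]=5, sum[0..1]=9, sum[0..2]=13, sum[0..3]=26 -> [5, 9, 13, 26]
Stage 5 (DIFF): s[0]=5, 9-5=4, 13-9=4, 26-13=13 -> [5, 4, 4, 13]

Answer: 5 4 4 13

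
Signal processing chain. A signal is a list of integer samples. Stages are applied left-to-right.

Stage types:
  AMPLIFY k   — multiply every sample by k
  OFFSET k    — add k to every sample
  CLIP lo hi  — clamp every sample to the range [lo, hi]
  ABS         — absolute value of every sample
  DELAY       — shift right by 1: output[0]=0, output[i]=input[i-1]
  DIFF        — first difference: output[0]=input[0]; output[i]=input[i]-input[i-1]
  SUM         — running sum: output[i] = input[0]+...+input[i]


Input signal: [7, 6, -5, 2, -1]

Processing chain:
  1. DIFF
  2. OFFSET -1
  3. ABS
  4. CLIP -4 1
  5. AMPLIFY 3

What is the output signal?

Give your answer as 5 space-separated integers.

Input: [7, 6, -5, 2, -1]
Stage 1 (DIFF): s[0]=7, 6-7=-1, -5-6=-11, 2--5=7, -1-2=-3 -> [7, -1, -11, 7, -3]
Stage 2 (OFFSET -1): 7+-1=6, -1+-1=-2, -11+-1=-12, 7+-1=6, -3+-1=-4 -> [6, -2, -12, 6, -4]
Stage 3 (ABS): |6|=6, |-2|=2, |-12|=12, |6|=6, |-4|=4 -> [6, 2, 12, 6, 4]
Stage 4 (CLIP -4 1): clip(6,-4,1)=1, clip(2,-4,1)=1, clip(12,-4,1)=1, clip(6,-4,1)=1, clip(4,-4,1)=1 -> [1, 1, 1, 1, 1]
Stage 5 (AMPLIFY 3): 1*3=3, 1*3=3, 1*3=3, 1*3=3, 1*3=3 -> [3, 3, 3, 3, 3]

Answer: 3 3 3 3 3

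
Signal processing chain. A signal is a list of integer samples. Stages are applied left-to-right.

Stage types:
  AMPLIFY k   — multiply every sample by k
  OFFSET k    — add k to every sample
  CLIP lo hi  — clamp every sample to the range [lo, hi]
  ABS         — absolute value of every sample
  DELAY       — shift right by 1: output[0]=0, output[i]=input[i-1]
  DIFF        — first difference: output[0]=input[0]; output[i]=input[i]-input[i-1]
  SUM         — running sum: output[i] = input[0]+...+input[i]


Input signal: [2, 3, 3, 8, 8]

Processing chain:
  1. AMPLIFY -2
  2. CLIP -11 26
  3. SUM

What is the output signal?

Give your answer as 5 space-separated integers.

Input: [2, 3, 3, 8, 8]
Stage 1 (AMPLIFY -2): 2*-2=-4, 3*-2=-6, 3*-2=-6, 8*-2=-16, 8*-2=-16 -> [-4, -6, -6, -16, -16]
Stage 2 (CLIP -11 26): clip(-4,-11,26)=-4, clip(-6,-11,26)=-6, clip(-6,-11,26)=-6, clip(-16,-11,26)=-11, clip(-16,-11,26)=-11 -> [-4, -6, -6, -11, -11]
Stage 3 (SUM): sum[0..0]=-4, sum[0..1]=-10, sum[0..2]=-16, sum[0..3]=-27, sum[0..4]=-38 -> [-4, -10, -16, -27, -38]

Answer: -4 -10 -16 -27 -38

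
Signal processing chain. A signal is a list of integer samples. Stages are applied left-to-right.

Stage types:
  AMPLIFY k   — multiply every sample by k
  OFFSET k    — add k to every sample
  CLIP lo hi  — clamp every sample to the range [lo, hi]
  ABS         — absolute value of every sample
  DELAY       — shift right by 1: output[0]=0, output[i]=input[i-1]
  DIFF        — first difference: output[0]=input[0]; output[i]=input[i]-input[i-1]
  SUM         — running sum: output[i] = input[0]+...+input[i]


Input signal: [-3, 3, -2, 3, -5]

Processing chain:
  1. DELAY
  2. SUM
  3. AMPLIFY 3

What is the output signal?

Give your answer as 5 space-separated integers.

Input: [-3, 3, -2, 3, -5]
Stage 1 (DELAY): [0, -3, 3, -2, 3] = [0, -3, 3, -2, 3] -> [0, -3, 3, -2, 3]
Stage 2 (SUM): sum[0..0]=0, sum[0..1]=-3, sum[0..2]=0, sum[0..3]=-2, sum[0..4]=1 -> [0, -3, 0, -2, 1]
Stage 3 (AMPLIFY 3): 0*3=0, -3*3=-9, 0*3=0, -2*3=-6, 1*3=3 -> [0, -9, 0, -6, 3]

Answer: 0 -9 0 -6 3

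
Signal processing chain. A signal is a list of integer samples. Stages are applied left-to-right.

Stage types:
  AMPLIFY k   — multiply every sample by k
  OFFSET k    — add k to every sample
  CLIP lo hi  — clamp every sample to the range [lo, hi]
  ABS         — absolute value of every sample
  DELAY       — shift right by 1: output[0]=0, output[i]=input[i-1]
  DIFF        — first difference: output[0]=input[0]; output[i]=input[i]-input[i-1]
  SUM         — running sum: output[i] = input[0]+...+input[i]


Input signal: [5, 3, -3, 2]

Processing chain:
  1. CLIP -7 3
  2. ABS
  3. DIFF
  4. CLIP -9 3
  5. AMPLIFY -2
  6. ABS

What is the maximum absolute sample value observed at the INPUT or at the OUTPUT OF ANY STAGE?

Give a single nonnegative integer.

Input: [5, 3, -3, 2] (max |s|=5)
Stage 1 (CLIP -7 3): clip(5,-7,3)=3, clip(3,-7,3)=3, clip(-3,-7,3)=-3, clip(2,-7,3)=2 -> [3, 3, -3, 2] (max |s|=3)
Stage 2 (ABS): |3|=3, |3|=3, |-3|=3, |2|=2 -> [3, 3, 3, 2] (max |s|=3)
Stage 3 (DIFF): s[0]=3, 3-3=0, 3-3=0, 2-3=-1 -> [3, 0, 0, -1] (max |s|=3)
Stage 4 (CLIP -9 3): clip(3,-9,3)=3, clip(0,-9,3)=0, clip(0,-9,3)=0, clip(-1,-9,3)=-1 -> [3, 0, 0, -1] (max |s|=3)
Stage 5 (AMPLIFY -2): 3*-2=-6, 0*-2=0, 0*-2=0, -1*-2=2 -> [-6, 0, 0, 2] (max |s|=6)
Stage 6 (ABS): |-6|=6, |0|=0, |0|=0, |2|=2 -> [6, 0, 0, 2] (max |s|=6)
Overall max amplitude: 6

Answer: 6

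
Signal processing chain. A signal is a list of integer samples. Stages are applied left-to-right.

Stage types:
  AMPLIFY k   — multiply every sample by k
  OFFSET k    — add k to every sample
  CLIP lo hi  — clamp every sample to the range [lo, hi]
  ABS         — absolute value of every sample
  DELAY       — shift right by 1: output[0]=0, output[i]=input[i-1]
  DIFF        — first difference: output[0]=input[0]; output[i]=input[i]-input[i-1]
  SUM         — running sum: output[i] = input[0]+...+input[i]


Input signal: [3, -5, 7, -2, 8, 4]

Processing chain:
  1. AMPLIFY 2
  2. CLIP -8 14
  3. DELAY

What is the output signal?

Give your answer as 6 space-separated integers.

Answer: 0 6 -8 14 -4 14

Derivation:
Input: [3, -5, 7, -2, 8, 4]
Stage 1 (AMPLIFY 2): 3*2=6, -5*2=-10, 7*2=14, -2*2=-4, 8*2=16, 4*2=8 -> [6, -10, 14, -4, 16, 8]
Stage 2 (CLIP -8 14): clip(6,-8,14)=6, clip(-10,-8,14)=-8, clip(14,-8,14)=14, clip(-4,-8,14)=-4, clip(16,-8,14)=14, clip(8,-8,14)=8 -> [6, -8, 14, -4, 14, 8]
Stage 3 (DELAY): [0, 6, -8, 14, -4, 14] = [0, 6, -8, 14, -4, 14] -> [0, 6, -8, 14, -4, 14]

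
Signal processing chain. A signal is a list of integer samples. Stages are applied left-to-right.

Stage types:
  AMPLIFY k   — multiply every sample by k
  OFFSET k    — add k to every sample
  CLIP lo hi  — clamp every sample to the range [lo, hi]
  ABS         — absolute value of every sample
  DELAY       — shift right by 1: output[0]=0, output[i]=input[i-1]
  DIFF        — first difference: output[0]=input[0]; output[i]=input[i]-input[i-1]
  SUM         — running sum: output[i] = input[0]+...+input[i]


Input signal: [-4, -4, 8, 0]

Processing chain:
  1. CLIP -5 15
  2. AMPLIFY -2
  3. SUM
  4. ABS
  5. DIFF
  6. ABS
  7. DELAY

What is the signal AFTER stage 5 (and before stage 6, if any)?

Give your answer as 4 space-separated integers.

Answer: 8 8 -16 0

Derivation:
Input: [-4, -4, 8, 0]
Stage 1 (CLIP -5 15): clip(-4,-5,15)=-4, clip(-4,-5,15)=-4, clip(8,-5,15)=8, clip(0,-5,15)=0 -> [-4, -4, 8, 0]
Stage 2 (AMPLIFY -2): -4*-2=8, -4*-2=8, 8*-2=-16, 0*-2=0 -> [8, 8, -16, 0]
Stage 3 (SUM): sum[0..0]=8, sum[0..1]=16, sum[0..2]=0, sum[0..3]=0 -> [8, 16, 0, 0]
Stage 4 (ABS): |8|=8, |16|=16, |0|=0, |0|=0 -> [8, 16, 0, 0]
Stage 5 (DIFF): s[0]=8, 16-8=8, 0-16=-16, 0-0=0 -> [8, 8, -16, 0]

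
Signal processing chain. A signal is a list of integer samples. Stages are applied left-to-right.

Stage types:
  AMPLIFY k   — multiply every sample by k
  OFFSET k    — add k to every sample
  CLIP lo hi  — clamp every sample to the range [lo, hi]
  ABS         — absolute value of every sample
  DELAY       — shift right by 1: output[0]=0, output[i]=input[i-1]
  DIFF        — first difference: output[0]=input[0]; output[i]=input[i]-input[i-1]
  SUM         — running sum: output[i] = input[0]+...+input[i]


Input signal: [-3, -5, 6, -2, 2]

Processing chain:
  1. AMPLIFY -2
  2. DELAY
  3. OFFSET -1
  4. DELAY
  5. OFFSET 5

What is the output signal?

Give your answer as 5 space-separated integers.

Input: [-3, -5, 6, -2, 2]
Stage 1 (AMPLIFY -2): -3*-2=6, -5*-2=10, 6*-2=-12, -2*-2=4, 2*-2=-4 -> [6, 10, -12, 4, -4]
Stage 2 (DELAY): [0, 6, 10, -12, 4] = [0, 6, 10, -12, 4] -> [0, 6, 10, -12, 4]
Stage 3 (OFFSET -1): 0+-1=-1, 6+-1=5, 10+-1=9, -12+-1=-13, 4+-1=3 -> [-1, 5, 9, -13, 3]
Stage 4 (DELAY): [0, -1, 5, 9, -13] = [0, -1, 5, 9, -13] -> [0, -1, 5, 9, -13]
Stage 5 (OFFSET 5): 0+5=5, -1+5=4, 5+5=10, 9+5=14, -13+5=-8 -> [5, 4, 10, 14, -8]

Answer: 5 4 10 14 -8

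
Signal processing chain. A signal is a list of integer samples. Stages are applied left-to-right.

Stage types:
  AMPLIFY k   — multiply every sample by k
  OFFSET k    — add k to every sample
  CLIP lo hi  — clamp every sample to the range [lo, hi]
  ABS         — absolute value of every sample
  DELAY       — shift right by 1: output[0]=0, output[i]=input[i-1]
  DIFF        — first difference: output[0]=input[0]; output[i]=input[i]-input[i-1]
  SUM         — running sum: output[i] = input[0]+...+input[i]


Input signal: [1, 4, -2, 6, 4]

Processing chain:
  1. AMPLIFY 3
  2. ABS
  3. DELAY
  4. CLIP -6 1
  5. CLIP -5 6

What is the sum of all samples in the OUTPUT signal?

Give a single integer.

Answer: 4

Derivation:
Input: [1, 4, -2, 6, 4]
Stage 1 (AMPLIFY 3): 1*3=3, 4*3=12, -2*3=-6, 6*3=18, 4*3=12 -> [3, 12, -6, 18, 12]
Stage 2 (ABS): |3|=3, |12|=12, |-6|=6, |18|=18, |12|=12 -> [3, 12, 6, 18, 12]
Stage 3 (DELAY): [0, 3, 12, 6, 18] = [0, 3, 12, 6, 18] -> [0, 3, 12, 6, 18]
Stage 4 (CLIP -6 1): clip(0,-6,1)=0, clip(3,-6,1)=1, clip(12,-6,1)=1, clip(6,-6,1)=1, clip(18,-6,1)=1 -> [0, 1, 1, 1, 1]
Stage 5 (CLIP -5 6): clip(0,-5,6)=0, clip(1,-5,6)=1, clip(1,-5,6)=1, clip(1,-5,6)=1, clip(1,-5,6)=1 -> [0, 1, 1, 1, 1]
Output sum: 4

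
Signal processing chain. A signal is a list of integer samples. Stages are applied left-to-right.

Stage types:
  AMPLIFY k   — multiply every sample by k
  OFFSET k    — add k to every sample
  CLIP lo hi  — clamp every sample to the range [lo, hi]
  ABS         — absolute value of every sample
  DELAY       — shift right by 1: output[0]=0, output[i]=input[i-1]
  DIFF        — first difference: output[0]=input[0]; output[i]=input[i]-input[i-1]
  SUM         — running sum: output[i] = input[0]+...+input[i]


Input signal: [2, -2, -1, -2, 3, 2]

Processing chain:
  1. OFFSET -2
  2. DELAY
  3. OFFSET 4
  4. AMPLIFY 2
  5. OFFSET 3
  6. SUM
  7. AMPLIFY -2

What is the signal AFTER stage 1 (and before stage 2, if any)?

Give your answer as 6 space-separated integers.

Input: [2, -2, -1, -2, 3, 2]
Stage 1 (OFFSET -2): 2+-2=0, -2+-2=-4, -1+-2=-3, -2+-2=-4, 3+-2=1, 2+-2=0 -> [0, -4, -3, -4, 1, 0]

Answer: 0 -4 -3 -4 1 0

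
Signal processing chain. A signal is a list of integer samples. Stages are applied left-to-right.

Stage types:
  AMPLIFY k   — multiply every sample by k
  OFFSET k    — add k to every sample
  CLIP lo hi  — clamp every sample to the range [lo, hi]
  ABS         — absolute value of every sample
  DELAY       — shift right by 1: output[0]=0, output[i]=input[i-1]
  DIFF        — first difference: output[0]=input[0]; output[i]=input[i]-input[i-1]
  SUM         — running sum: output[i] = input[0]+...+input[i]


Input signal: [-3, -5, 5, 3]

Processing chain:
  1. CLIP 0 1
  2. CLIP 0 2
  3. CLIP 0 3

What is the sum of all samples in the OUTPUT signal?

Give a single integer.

Answer: 2

Derivation:
Input: [-3, -5, 5, 3]
Stage 1 (CLIP 0 1): clip(-3,0,1)=0, clip(-5,0,1)=0, clip(5,0,1)=1, clip(3,0,1)=1 -> [0, 0, 1, 1]
Stage 2 (CLIP 0 2): clip(0,0,2)=0, clip(0,0,2)=0, clip(1,0,2)=1, clip(1,0,2)=1 -> [0, 0, 1, 1]
Stage 3 (CLIP 0 3): clip(0,0,3)=0, clip(0,0,3)=0, clip(1,0,3)=1, clip(1,0,3)=1 -> [0, 0, 1, 1]
Output sum: 2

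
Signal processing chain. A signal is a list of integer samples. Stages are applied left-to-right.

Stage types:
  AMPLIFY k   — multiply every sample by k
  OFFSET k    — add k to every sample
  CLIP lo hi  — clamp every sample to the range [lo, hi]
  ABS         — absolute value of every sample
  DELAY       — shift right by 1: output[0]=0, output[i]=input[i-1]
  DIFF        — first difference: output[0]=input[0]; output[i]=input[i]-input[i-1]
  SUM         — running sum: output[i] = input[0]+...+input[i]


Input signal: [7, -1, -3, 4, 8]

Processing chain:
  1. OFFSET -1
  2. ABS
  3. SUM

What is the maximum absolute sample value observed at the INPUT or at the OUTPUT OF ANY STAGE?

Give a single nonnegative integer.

Answer: 22

Derivation:
Input: [7, -1, -3, 4, 8] (max |s|=8)
Stage 1 (OFFSET -1): 7+-1=6, -1+-1=-2, -3+-1=-4, 4+-1=3, 8+-1=7 -> [6, -2, -4, 3, 7] (max |s|=7)
Stage 2 (ABS): |6|=6, |-2|=2, |-4|=4, |3|=3, |7|=7 -> [6, 2, 4, 3, 7] (max |s|=7)
Stage 3 (SUM): sum[0..0]=6, sum[0..1]=8, sum[0..2]=12, sum[0..3]=15, sum[0..4]=22 -> [6, 8, 12, 15, 22] (max |s|=22)
Overall max amplitude: 22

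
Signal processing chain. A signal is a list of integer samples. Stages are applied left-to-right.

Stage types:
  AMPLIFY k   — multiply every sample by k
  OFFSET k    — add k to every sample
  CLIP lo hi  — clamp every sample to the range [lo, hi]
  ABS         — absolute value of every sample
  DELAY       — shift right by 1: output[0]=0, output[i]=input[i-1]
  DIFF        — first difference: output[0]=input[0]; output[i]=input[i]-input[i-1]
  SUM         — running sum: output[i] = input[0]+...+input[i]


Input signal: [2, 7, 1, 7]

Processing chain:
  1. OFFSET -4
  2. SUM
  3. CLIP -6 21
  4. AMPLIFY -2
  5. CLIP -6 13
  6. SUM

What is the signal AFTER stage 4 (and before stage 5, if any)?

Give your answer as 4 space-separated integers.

Input: [2, 7, 1, 7]
Stage 1 (OFFSET -4): 2+-4=-2, 7+-4=3, 1+-4=-3, 7+-4=3 -> [-2, 3, -3, 3]
Stage 2 (SUM): sum[0..0]=-2, sum[0..1]=1, sum[0..2]=-2, sum[0..3]=1 -> [-2, 1, -2, 1]
Stage 3 (CLIP -6 21): clip(-2,-6,21)=-2, clip(1,-6,21)=1, clip(-2,-6,21)=-2, clip(1,-6,21)=1 -> [-2, 1, -2, 1]
Stage 4 (AMPLIFY -2): -2*-2=4, 1*-2=-2, -2*-2=4, 1*-2=-2 -> [4, -2, 4, -2]

Answer: 4 -2 4 -2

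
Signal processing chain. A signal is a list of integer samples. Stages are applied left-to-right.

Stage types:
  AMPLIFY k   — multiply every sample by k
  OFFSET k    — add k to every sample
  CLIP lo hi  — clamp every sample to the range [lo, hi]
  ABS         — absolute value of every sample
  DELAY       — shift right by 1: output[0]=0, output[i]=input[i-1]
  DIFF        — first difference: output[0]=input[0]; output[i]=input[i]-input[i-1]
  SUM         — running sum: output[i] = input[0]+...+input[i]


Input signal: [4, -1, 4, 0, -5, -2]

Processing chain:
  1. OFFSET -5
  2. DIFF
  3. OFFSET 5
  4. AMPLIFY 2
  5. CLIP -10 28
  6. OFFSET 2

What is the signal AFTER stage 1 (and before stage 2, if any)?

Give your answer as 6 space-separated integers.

Answer: -1 -6 -1 -5 -10 -7

Derivation:
Input: [4, -1, 4, 0, -5, -2]
Stage 1 (OFFSET -5): 4+-5=-1, -1+-5=-6, 4+-5=-1, 0+-5=-5, -5+-5=-10, -2+-5=-7 -> [-1, -6, -1, -5, -10, -7]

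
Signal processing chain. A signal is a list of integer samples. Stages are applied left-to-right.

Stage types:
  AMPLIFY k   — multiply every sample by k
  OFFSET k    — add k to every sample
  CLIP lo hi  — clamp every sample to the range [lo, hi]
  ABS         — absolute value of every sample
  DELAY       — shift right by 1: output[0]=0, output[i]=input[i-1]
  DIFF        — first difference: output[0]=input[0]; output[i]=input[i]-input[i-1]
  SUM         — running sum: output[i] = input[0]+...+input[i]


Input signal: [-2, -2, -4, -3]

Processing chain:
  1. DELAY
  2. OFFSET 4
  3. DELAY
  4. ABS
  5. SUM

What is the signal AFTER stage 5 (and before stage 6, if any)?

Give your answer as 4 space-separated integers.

Input: [-2, -2, -4, -3]
Stage 1 (DELAY): [0, -2, -2, -4] = [0, -2, -2, -4] -> [0, -2, -2, -4]
Stage 2 (OFFSET 4): 0+4=4, -2+4=2, -2+4=2, -4+4=0 -> [4, 2, 2, 0]
Stage 3 (DELAY): [0, 4, 2, 2] = [0, 4, 2, 2] -> [0, 4, 2, 2]
Stage 4 (ABS): |0|=0, |4|=4, |2|=2, |2|=2 -> [0, 4, 2, 2]
Stage 5 (SUM): sum[0..0]=0, sum[0..1]=4, sum[0..2]=6, sum[0..3]=8 -> [0, 4, 6, 8]

Answer: 0 4 6 8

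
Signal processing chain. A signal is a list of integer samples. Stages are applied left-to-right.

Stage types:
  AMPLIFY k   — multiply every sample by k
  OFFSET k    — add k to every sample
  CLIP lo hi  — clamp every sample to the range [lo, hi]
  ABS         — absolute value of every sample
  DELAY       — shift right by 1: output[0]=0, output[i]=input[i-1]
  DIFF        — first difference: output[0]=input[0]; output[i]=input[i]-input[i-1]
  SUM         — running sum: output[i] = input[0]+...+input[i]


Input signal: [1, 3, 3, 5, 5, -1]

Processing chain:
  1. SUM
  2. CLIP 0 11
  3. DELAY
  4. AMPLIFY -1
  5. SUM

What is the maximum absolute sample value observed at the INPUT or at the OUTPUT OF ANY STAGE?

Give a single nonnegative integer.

Answer: 34

Derivation:
Input: [1, 3, 3, 5, 5, -1] (max |s|=5)
Stage 1 (SUM): sum[0..0]=1, sum[0..1]=4, sum[0..2]=7, sum[0..3]=12, sum[0..4]=17, sum[0..5]=16 -> [1, 4, 7, 12, 17, 16] (max |s|=17)
Stage 2 (CLIP 0 11): clip(1,0,11)=1, clip(4,0,11)=4, clip(7,0,11)=7, clip(12,0,11)=11, clip(17,0,11)=11, clip(16,0,11)=11 -> [1, 4, 7, 11, 11, 11] (max |s|=11)
Stage 3 (DELAY): [0, 1, 4, 7, 11, 11] = [0, 1, 4, 7, 11, 11] -> [0, 1, 4, 7, 11, 11] (max |s|=11)
Stage 4 (AMPLIFY -1): 0*-1=0, 1*-1=-1, 4*-1=-4, 7*-1=-7, 11*-1=-11, 11*-1=-11 -> [0, -1, -4, -7, -11, -11] (max |s|=11)
Stage 5 (SUM): sum[0..0]=0, sum[0..1]=-1, sum[0..2]=-5, sum[0..3]=-12, sum[0..4]=-23, sum[0..5]=-34 -> [0, -1, -5, -12, -23, -34] (max |s|=34)
Overall max amplitude: 34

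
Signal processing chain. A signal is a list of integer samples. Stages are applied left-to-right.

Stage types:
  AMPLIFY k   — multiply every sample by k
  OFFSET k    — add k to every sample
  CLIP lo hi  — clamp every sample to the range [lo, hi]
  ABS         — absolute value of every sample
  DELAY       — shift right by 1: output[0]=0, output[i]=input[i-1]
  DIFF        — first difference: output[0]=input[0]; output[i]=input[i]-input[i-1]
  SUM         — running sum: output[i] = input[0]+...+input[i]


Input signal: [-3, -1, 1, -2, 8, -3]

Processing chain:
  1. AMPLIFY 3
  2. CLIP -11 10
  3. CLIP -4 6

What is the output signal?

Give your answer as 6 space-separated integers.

Input: [-3, -1, 1, -2, 8, -3]
Stage 1 (AMPLIFY 3): -3*3=-9, -1*3=-3, 1*3=3, -2*3=-6, 8*3=24, -3*3=-9 -> [-9, -3, 3, -6, 24, -9]
Stage 2 (CLIP -11 10): clip(-9,-11,10)=-9, clip(-3,-11,10)=-3, clip(3,-11,10)=3, clip(-6,-11,10)=-6, clip(24,-11,10)=10, clip(-9,-11,10)=-9 -> [-9, -3, 3, -6, 10, -9]
Stage 3 (CLIP -4 6): clip(-9,-4,6)=-4, clip(-3,-4,6)=-3, clip(3,-4,6)=3, clip(-6,-4,6)=-4, clip(10,-4,6)=6, clip(-9,-4,6)=-4 -> [-4, -3, 3, -4, 6, -4]

Answer: -4 -3 3 -4 6 -4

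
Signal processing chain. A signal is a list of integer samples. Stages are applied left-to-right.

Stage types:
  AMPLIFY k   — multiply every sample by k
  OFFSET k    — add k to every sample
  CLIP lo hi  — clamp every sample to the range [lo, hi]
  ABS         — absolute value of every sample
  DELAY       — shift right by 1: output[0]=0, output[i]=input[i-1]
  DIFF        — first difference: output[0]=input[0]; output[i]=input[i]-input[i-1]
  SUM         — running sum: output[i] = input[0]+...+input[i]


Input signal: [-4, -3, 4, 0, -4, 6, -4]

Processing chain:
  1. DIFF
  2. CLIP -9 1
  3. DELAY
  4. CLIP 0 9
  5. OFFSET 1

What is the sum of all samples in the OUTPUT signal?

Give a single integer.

Input: [-4, -3, 4, 0, -4, 6, -4]
Stage 1 (DIFF): s[0]=-4, -3--4=1, 4--3=7, 0-4=-4, -4-0=-4, 6--4=10, -4-6=-10 -> [-4, 1, 7, -4, -4, 10, -10]
Stage 2 (CLIP -9 1): clip(-4,-9,1)=-4, clip(1,-9,1)=1, clip(7,-9,1)=1, clip(-4,-9,1)=-4, clip(-4,-9,1)=-4, clip(10,-9,1)=1, clip(-10,-9,1)=-9 -> [-4, 1, 1, -4, -4, 1, -9]
Stage 3 (DELAY): [0, -4, 1, 1, -4, -4, 1] = [0, -4, 1, 1, -4, -4, 1] -> [0, -4, 1, 1, -4, -4, 1]
Stage 4 (CLIP 0 9): clip(0,0,9)=0, clip(-4,0,9)=0, clip(1,0,9)=1, clip(1,0,9)=1, clip(-4,0,9)=0, clip(-4,0,9)=0, clip(1,0,9)=1 -> [0, 0, 1, 1, 0, 0, 1]
Stage 5 (OFFSET 1): 0+1=1, 0+1=1, 1+1=2, 1+1=2, 0+1=1, 0+1=1, 1+1=2 -> [1, 1, 2, 2, 1, 1, 2]
Output sum: 10

Answer: 10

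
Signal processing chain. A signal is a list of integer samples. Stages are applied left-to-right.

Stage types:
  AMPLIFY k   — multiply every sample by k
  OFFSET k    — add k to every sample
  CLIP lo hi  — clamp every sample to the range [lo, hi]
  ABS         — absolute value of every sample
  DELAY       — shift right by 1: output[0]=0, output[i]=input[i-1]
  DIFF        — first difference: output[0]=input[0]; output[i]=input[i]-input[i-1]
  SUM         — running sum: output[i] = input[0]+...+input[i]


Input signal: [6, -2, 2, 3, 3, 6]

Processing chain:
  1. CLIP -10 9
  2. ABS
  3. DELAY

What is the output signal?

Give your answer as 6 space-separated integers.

Answer: 0 6 2 2 3 3

Derivation:
Input: [6, -2, 2, 3, 3, 6]
Stage 1 (CLIP -10 9): clip(6,-10,9)=6, clip(-2,-10,9)=-2, clip(2,-10,9)=2, clip(3,-10,9)=3, clip(3,-10,9)=3, clip(6,-10,9)=6 -> [6, -2, 2, 3, 3, 6]
Stage 2 (ABS): |6|=6, |-2|=2, |2|=2, |3|=3, |3|=3, |6|=6 -> [6, 2, 2, 3, 3, 6]
Stage 3 (DELAY): [0, 6, 2, 2, 3, 3] = [0, 6, 2, 2, 3, 3] -> [0, 6, 2, 2, 3, 3]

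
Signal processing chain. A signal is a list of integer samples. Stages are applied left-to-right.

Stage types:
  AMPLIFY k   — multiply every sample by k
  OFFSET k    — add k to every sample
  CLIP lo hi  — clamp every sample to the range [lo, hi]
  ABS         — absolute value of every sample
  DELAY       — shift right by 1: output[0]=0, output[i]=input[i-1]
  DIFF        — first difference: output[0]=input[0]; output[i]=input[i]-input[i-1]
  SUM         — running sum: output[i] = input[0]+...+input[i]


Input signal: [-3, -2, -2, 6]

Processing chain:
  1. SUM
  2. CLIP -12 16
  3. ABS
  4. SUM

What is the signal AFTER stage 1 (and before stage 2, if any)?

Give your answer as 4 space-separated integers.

Input: [-3, -2, -2, 6]
Stage 1 (SUM): sum[0..0]=-3, sum[0..1]=-5, sum[0..2]=-7, sum[0..3]=-1 -> [-3, -5, -7, -1]

Answer: -3 -5 -7 -1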